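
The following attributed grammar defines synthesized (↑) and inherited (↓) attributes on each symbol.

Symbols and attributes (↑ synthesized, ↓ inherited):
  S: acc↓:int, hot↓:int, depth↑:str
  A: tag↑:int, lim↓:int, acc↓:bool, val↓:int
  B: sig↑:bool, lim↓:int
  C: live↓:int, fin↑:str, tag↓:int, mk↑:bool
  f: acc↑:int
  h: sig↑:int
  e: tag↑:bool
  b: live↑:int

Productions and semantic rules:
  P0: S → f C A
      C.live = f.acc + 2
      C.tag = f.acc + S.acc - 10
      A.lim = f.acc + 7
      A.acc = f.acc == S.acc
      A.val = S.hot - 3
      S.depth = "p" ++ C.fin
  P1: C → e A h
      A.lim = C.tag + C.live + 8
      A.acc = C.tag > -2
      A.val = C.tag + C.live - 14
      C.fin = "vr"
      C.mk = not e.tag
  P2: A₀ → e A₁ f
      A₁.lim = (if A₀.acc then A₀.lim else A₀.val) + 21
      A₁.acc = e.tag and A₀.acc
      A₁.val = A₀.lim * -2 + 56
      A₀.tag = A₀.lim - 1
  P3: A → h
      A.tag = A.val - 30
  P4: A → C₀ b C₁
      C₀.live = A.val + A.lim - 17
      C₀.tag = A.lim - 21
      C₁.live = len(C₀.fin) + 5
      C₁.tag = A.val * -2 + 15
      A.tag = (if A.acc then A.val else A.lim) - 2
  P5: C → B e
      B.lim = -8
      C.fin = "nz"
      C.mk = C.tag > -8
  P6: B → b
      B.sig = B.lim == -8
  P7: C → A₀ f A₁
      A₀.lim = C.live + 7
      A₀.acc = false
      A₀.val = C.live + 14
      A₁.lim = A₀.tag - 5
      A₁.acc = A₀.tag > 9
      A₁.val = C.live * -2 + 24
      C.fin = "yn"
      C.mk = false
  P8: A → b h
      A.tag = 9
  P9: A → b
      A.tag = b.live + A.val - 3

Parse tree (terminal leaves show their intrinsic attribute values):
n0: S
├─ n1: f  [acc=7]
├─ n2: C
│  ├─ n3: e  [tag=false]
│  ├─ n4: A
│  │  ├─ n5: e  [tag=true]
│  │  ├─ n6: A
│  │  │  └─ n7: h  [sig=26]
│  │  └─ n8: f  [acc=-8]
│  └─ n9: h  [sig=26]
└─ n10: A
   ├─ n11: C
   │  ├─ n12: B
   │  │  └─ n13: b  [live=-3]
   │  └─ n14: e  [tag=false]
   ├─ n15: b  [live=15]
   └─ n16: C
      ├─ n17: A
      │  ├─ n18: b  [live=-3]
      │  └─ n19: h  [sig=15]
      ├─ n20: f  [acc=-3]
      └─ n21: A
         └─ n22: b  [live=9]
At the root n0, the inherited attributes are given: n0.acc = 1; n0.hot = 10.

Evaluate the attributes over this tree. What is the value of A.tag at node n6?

-4

1. n0.acc = 1  [given at root]
2. n0.hot = 10  [given at root]
3. n1.acc = 7  [terminal]
4. n2.live = 9  [f.acc + 2]
5. n2.tag = -2  [f.acc + S.acc - 10]
6. n3.tag = false  [terminal]
7. n4.lim = 15  [C.tag + C.live + 8]
8. n4.acc = false  [C.tag > -2]
9. n4.val = -7  [C.tag + C.live - 14]
10. n5.tag = true  [terminal]
11. n6.lim = 14  [(if A₀.acc then A₀.lim else A₀.val) + 21]
12. n6.acc = false  [e.tag and A₀.acc]
13. n6.val = 26  [A₀.lim * -2 + 56]
14. n7.sig = 26  [terminal]
15. n6.tag = -4  [A.val - 30]
16. n8.acc = -8  [terminal]
17. n4.tag = 14  [A₀.lim - 1]
18. n9.sig = 26  [terminal]
19. n2.fin = "vr"  ["vr"]
20. n2.mk = true  [not e.tag]
21. n10.lim = 14  [f.acc + 7]
22. n10.acc = false  [f.acc == S.acc]
23. n10.val = 7  [S.hot - 3]
24. n11.live = 4  [A.val + A.lim - 17]
25. n11.tag = -7  [A.lim - 21]
26. n12.lim = -8  [-8]
27. n13.live = -3  [terminal]
28. n12.sig = true  [B.lim == -8]
29. n14.tag = false  [terminal]
30. n11.fin = "nz"  ["nz"]
31. n11.mk = true  [C.tag > -8]
32. n15.live = 15  [terminal]
33. n16.live = 7  [len(C₀.fin) + 5]
34. n16.tag = 1  [A.val * -2 + 15]
35. n17.lim = 14  [C.live + 7]
36. n17.acc = false  [false]
37. n17.val = 21  [C.live + 14]
38. n18.live = -3  [terminal]
39. n19.sig = 15  [terminal]
40. n17.tag = 9  [9]
41. n20.acc = -3  [terminal]
42. n21.lim = 4  [A₀.tag - 5]
43. n21.acc = false  [A₀.tag > 9]
44. n21.val = 10  [C.live * -2 + 24]
45. n22.live = 9  [terminal]
46. n21.tag = 16  [b.live + A.val - 3]
47. n16.fin = "yn"  ["yn"]
48. n16.mk = false  [false]
49. n10.tag = 12  [(if A.acc then A.val else A.lim) - 2]
50. n0.depth = "pvr"  ["p" ++ C.fin]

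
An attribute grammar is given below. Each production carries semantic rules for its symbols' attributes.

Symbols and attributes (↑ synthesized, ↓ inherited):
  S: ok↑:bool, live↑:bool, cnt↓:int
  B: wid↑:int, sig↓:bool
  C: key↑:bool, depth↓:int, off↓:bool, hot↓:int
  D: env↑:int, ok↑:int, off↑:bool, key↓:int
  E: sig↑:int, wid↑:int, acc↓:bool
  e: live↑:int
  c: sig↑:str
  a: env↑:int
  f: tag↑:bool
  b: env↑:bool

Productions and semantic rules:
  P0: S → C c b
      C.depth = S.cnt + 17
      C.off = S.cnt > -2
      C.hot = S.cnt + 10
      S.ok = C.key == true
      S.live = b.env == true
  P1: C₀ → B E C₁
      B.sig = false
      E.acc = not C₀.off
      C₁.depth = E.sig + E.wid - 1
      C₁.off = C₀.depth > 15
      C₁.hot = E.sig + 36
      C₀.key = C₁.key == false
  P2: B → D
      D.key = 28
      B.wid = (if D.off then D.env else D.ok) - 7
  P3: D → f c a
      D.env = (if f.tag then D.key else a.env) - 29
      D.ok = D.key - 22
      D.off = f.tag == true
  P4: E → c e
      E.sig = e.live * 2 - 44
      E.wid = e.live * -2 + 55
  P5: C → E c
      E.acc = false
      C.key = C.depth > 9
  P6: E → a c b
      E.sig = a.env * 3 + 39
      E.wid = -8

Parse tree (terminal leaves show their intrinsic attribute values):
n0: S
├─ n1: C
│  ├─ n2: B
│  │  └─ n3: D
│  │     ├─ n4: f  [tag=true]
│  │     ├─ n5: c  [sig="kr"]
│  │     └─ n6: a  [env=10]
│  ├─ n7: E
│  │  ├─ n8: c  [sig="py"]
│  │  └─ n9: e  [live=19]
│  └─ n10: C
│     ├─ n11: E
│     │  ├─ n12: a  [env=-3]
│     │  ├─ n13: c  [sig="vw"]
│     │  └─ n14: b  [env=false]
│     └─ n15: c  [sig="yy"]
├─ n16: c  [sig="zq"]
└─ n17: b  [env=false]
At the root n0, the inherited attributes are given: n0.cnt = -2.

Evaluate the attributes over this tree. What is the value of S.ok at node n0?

false

1. n0.cnt = -2  [given at root]
2. n1.depth = 15  [S.cnt + 17]
3. n1.off = false  [S.cnt > -2]
4. n1.hot = 8  [S.cnt + 10]
5. n2.sig = false  [false]
6. n3.key = 28  [28]
7. n4.tag = true  [terminal]
8. n5.sig = "kr"  [terminal]
9. n6.env = 10  [terminal]
10. n3.env = -1  [(if f.tag then D.key else a.env) - 29]
11. n3.ok = 6  [D.key - 22]
12. n3.off = true  [f.tag == true]
13. n2.wid = -8  [(if D.off then D.env else D.ok) - 7]
14. n7.acc = true  [not C₀.off]
15. n8.sig = "py"  [terminal]
16. n9.live = 19  [terminal]
17. n7.sig = -6  [e.live * 2 - 44]
18. n7.wid = 17  [e.live * -2 + 55]
19. n10.depth = 10  [E.sig + E.wid - 1]
20. n10.off = false  [C₀.depth > 15]
21. n10.hot = 30  [E.sig + 36]
22. n11.acc = false  [false]
23. n12.env = -3  [terminal]
24. n13.sig = "vw"  [terminal]
25. n14.env = false  [terminal]
26. n11.sig = 30  [a.env * 3 + 39]
27. n11.wid = -8  [-8]
28. n15.sig = "yy"  [terminal]
29. n10.key = true  [C.depth > 9]
30. n1.key = false  [C₁.key == false]
31. n16.sig = "zq"  [terminal]
32. n17.env = false  [terminal]
33. n0.ok = false  [C.key == true]
34. n0.live = false  [b.env == true]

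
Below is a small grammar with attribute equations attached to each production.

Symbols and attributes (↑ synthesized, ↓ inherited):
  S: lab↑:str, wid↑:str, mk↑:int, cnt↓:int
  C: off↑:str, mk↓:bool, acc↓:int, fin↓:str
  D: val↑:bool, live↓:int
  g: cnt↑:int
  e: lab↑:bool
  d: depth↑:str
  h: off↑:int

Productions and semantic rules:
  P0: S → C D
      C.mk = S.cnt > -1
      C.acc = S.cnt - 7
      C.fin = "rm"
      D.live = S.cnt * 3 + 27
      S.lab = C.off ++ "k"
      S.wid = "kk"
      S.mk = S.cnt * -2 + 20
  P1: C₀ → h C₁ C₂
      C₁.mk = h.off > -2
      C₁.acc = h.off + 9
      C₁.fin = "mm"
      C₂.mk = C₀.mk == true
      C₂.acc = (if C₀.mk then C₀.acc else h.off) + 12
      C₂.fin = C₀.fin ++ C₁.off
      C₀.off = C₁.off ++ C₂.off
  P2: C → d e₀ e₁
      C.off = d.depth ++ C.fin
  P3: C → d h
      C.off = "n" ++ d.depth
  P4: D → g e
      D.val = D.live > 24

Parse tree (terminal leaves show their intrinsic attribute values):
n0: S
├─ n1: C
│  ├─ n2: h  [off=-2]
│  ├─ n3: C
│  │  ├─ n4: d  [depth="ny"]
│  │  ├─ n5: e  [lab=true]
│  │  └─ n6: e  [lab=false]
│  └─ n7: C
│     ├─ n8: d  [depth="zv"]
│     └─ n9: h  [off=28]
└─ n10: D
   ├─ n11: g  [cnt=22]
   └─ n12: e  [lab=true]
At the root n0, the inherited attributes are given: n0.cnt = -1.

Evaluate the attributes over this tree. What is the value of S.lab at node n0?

1. n0.cnt = -1  [given at root]
2. n1.mk = false  [S.cnt > -1]
3. n1.acc = -8  [S.cnt - 7]
4. n1.fin = "rm"  ["rm"]
5. n2.off = -2  [terminal]
6. n3.mk = false  [h.off > -2]
7. n3.acc = 7  [h.off + 9]
8. n3.fin = "mm"  ["mm"]
9. n4.depth = "ny"  [terminal]
10. n5.lab = true  [terminal]
11. n6.lab = false  [terminal]
12. n3.off = "nymm"  [d.depth ++ C.fin]
13. n7.mk = false  [C₀.mk == true]
14. n7.acc = 10  [(if C₀.mk then C₀.acc else h.off) + 12]
15. n7.fin = "rmnymm"  [C₀.fin ++ C₁.off]
16. n8.depth = "zv"  [terminal]
17. n9.off = 28  [terminal]
18. n7.off = "nzv"  ["n" ++ d.depth]
19. n1.off = "nymmnzv"  [C₁.off ++ C₂.off]
20. n10.live = 24  [S.cnt * 3 + 27]
21. n11.cnt = 22  [terminal]
22. n12.lab = true  [terminal]
23. n10.val = false  [D.live > 24]
24. n0.lab = "nymmnzvk"  [C.off ++ "k"]
25. n0.wid = "kk"  ["kk"]
26. n0.mk = 22  [S.cnt * -2 + 20]

"nymmnzvk"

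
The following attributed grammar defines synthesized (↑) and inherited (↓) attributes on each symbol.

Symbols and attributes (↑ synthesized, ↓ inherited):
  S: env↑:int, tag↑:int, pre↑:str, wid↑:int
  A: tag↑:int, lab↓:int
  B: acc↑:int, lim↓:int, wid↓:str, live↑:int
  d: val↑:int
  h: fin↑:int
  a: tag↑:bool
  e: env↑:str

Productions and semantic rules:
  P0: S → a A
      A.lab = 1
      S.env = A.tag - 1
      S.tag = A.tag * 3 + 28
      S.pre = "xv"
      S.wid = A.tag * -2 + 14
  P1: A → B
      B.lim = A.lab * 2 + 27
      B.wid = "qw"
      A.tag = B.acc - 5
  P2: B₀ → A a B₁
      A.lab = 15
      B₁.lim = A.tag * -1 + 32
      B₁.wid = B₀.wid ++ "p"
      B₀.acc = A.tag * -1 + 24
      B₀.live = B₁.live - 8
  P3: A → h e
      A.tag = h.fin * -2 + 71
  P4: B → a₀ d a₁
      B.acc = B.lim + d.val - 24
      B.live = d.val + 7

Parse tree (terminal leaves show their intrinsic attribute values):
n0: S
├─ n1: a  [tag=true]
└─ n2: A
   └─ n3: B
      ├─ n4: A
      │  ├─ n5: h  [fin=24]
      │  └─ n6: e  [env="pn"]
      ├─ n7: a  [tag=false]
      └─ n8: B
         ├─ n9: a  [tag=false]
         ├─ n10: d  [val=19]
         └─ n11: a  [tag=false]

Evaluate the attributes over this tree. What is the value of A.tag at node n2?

-4

1. n1.tag = true  [terminal]
2. n2.lab = 1  [1]
3. n3.lim = 29  [A.lab * 2 + 27]
4. n3.wid = "qw"  ["qw"]
5. n4.lab = 15  [15]
6. n5.fin = 24  [terminal]
7. n6.env = "pn"  [terminal]
8. n4.tag = 23  [h.fin * -2 + 71]
9. n7.tag = false  [terminal]
10. n8.lim = 9  [A.tag * -1 + 32]
11. n8.wid = "qwp"  [B₀.wid ++ "p"]
12. n9.tag = false  [terminal]
13. n10.val = 19  [terminal]
14. n11.tag = false  [terminal]
15. n8.acc = 4  [B.lim + d.val - 24]
16. n8.live = 26  [d.val + 7]
17. n3.acc = 1  [A.tag * -1 + 24]
18. n3.live = 18  [B₁.live - 8]
19. n2.tag = -4  [B.acc - 5]
20. n0.env = -5  [A.tag - 1]
21. n0.tag = 16  [A.tag * 3 + 28]
22. n0.pre = "xv"  ["xv"]
23. n0.wid = 22  [A.tag * -2 + 14]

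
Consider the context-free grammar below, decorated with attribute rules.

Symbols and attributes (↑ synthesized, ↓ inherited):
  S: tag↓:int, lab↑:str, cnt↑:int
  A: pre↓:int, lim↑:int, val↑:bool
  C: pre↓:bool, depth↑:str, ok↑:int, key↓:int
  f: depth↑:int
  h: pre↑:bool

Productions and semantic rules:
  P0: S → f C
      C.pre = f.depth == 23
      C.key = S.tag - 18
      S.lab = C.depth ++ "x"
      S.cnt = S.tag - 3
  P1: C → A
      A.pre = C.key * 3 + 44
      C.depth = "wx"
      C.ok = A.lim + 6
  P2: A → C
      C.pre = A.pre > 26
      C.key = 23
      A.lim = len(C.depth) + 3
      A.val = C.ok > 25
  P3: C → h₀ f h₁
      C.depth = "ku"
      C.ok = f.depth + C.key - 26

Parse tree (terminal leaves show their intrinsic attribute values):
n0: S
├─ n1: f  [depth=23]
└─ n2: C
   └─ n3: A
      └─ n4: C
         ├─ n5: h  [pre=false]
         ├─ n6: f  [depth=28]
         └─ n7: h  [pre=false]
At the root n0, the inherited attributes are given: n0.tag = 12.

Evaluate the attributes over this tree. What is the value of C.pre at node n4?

1. n0.tag = 12  [given at root]
2. n1.depth = 23  [terminal]
3. n2.pre = true  [f.depth == 23]
4. n2.key = -6  [S.tag - 18]
5. n3.pre = 26  [C.key * 3 + 44]
6. n4.pre = false  [A.pre > 26]
7. n4.key = 23  [23]
8. n5.pre = false  [terminal]
9. n6.depth = 28  [terminal]
10. n7.pre = false  [terminal]
11. n4.depth = "ku"  ["ku"]
12. n4.ok = 25  [f.depth + C.key - 26]
13. n3.lim = 5  [len(C.depth) + 3]
14. n3.val = false  [C.ok > 25]
15. n2.depth = "wx"  ["wx"]
16. n2.ok = 11  [A.lim + 6]
17. n0.lab = "wxx"  [C.depth ++ "x"]
18. n0.cnt = 9  [S.tag - 3]

false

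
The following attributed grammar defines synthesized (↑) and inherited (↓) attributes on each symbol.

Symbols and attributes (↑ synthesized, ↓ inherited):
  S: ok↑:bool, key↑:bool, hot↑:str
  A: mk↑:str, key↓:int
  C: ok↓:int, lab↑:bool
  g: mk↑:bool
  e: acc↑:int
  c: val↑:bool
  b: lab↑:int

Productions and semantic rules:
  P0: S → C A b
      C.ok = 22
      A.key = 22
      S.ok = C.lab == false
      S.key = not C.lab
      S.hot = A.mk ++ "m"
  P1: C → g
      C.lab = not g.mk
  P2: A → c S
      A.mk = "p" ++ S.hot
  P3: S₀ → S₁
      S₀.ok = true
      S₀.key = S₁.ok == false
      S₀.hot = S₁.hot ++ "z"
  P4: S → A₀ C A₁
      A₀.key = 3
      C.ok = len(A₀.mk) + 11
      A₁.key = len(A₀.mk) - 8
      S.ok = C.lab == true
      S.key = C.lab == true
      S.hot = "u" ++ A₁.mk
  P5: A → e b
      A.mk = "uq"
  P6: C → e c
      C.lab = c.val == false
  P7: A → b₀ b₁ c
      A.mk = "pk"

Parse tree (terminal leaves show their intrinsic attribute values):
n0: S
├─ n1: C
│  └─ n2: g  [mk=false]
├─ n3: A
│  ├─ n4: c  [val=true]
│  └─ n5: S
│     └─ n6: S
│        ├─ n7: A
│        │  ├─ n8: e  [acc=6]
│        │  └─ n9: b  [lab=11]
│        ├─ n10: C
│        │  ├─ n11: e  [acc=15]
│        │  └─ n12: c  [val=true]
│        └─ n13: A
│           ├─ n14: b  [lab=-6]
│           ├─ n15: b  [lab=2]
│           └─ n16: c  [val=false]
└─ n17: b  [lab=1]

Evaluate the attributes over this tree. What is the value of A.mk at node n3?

1. n1.ok = 22  [22]
2. n2.mk = false  [terminal]
3. n1.lab = true  [not g.mk]
4. n3.key = 22  [22]
5. n4.val = true  [terminal]
6. n7.key = 3  [3]
7. n8.acc = 6  [terminal]
8. n9.lab = 11  [terminal]
9. n7.mk = "uq"  ["uq"]
10. n10.ok = 13  [len(A₀.mk) + 11]
11. n11.acc = 15  [terminal]
12. n12.val = true  [terminal]
13. n10.lab = false  [c.val == false]
14. n13.key = -6  [len(A₀.mk) - 8]
15. n14.lab = -6  [terminal]
16. n15.lab = 2  [terminal]
17. n16.val = false  [terminal]
18. n13.mk = "pk"  ["pk"]
19. n6.ok = false  [C.lab == true]
20. n6.key = false  [C.lab == true]
21. n6.hot = "upk"  ["u" ++ A₁.mk]
22. n5.ok = true  [true]
23. n5.key = true  [S₁.ok == false]
24. n5.hot = "upkz"  [S₁.hot ++ "z"]
25. n3.mk = "pupkz"  ["p" ++ S.hot]
26. n17.lab = 1  [terminal]
27. n0.ok = false  [C.lab == false]
28. n0.key = false  [not C.lab]
29. n0.hot = "pupkzm"  [A.mk ++ "m"]

"pupkz"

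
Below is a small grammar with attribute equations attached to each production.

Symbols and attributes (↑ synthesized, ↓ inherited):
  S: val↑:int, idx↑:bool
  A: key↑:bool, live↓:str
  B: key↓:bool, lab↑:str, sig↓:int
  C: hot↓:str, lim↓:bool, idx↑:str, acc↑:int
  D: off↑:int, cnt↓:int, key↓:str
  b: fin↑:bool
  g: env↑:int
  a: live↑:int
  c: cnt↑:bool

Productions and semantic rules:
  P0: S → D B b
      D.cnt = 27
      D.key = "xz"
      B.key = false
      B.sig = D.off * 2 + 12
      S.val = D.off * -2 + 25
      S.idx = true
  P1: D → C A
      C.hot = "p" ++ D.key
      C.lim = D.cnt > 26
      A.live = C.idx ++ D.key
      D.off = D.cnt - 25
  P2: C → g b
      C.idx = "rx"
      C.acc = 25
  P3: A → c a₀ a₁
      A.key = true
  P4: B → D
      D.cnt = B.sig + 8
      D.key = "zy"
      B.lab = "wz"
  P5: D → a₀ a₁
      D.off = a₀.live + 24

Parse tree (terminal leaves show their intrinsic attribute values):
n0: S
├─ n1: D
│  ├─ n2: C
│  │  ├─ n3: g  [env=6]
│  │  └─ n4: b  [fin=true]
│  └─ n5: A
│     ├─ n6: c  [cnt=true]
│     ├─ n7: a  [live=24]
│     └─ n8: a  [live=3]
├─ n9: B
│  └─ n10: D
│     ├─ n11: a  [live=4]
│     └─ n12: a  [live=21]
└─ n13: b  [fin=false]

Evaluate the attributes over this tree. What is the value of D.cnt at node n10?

1. n1.cnt = 27  [27]
2. n1.key = "xz"  ["xz"]
3. n2.hot = "pxz"  ["p" ++ D.key]
4. n2.lim = true  [D.cnt > 26]
5. n3.env = 6  [terminal]
6. n4.fin = true  [terminal]
7. n2.idx = "rx"  ["rx"]
8. n2.acc = 25  [25]
9. n5.live = "rxxz"  [C.idx ++ D.key]
10. n6.cnt = true  [terminal]
11. n7.live = 24  [terminal]
12. n8.live = 3  [terminal]
13. n5.key = true  [true]
14. n1.off = 2  [D.cnt - 25]
15. n9.key = false  [false]
16. n9.sig = 16  [D.off * 2 + 12]
17. n10.cnt = 24  [B.sig + 8]
18. n10.key = "zy"  ["zy"]
19. n11.live = 4  [terminal]
20. n12.live = 21  [terminal]
21. n10.off = 28  [a₀.live + 24]
22. n9.lab = "wz"  ["wz"]
23. n13.fin = false  [terminal]
24. n0.val = 21  [D.off * -2 + 25]
25. n0.idx = true  [true]

24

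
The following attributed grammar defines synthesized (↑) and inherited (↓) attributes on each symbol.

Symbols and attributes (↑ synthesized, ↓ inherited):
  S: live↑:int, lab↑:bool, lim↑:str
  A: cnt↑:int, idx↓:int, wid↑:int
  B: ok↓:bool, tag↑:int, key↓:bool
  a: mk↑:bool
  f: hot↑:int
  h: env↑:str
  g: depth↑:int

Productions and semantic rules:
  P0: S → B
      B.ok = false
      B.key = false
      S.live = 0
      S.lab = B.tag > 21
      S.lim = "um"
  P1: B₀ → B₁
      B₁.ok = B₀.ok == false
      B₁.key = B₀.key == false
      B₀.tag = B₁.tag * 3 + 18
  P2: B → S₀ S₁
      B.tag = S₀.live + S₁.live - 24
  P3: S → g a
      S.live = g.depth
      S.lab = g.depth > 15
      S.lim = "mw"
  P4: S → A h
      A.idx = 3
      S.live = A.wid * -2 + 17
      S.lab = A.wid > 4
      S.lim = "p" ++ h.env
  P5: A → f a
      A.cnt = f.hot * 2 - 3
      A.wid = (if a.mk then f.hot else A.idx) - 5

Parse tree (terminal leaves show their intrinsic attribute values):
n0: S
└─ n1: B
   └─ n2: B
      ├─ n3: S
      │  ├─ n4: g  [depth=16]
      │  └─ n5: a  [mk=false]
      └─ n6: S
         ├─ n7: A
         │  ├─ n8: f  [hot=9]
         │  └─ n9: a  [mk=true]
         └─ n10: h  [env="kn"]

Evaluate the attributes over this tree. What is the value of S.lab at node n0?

1. n1.ok = false  [false]
2. n1.key = false  [false]
3. n2.ok = true  [B₀.ok == false]
4. n2.key = true  [B₀.key == false]
5. n4.depth = 16  [terminal]
6. n5.mk = false  [terminal]
7. n3.live = 16  [g.depth]
8. n3.lab = true  [g.depth > 15]
9. n3.lim = "mw"  ["mw"]
10. n7.idx = 3  [3]
11. n8.hot = 9  [terminal]
12. n9.mk = true  [terminal]
13. n7.cnt = 15  [f.hot * 2 - 3]
14. n7.wid = 4  [(if a.mk then f.hot else A.idx) - 5]
15. n10.env = "kn"  [terminal]
16. n6.live = 9  [A.wid * -2 + 17]
17. n6.lab = false  [A.wid > 4]
18. n6.lim = "pkn"  ["p" ++ h.env]
19. n2.tag = 1  [S₀.live + S₁.live - 24]
20. n1.tag = 21  [B₁.tag * 3 + 18]
21. n0.live = 0  [0]
22. n0.lab = false  [B.tag > 21]
23. n0.lim = "um"  ["um"]

false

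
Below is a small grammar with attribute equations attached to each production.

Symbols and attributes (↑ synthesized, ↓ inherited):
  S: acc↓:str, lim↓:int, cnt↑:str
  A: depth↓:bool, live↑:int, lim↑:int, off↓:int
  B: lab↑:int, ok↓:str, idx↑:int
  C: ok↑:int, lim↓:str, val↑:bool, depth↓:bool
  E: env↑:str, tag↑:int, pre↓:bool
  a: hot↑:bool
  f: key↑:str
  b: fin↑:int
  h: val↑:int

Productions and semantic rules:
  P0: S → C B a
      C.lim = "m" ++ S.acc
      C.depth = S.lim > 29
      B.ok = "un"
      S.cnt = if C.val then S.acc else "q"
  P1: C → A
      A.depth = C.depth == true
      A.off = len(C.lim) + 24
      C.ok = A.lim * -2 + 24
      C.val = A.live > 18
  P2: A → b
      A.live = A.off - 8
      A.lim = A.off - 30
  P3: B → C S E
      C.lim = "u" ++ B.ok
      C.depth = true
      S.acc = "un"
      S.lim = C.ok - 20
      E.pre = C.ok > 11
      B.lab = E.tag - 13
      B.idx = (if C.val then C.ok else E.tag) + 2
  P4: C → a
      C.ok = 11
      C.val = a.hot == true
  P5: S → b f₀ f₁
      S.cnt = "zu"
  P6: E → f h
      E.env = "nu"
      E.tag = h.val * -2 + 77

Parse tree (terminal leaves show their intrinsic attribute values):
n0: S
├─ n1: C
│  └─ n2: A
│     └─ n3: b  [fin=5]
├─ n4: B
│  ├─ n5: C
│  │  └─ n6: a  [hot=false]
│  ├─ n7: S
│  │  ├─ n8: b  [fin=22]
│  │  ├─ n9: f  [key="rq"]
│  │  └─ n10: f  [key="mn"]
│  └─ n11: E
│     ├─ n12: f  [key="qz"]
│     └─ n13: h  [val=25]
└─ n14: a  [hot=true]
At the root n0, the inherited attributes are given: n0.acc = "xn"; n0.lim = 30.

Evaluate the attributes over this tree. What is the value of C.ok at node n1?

1. n0.acc = "xn"  [given at root]
2. n0.lim = 30  [given at root]
3. n1.lim = "mxn"  ["m" ++ S.acc]
4. n1.depth = true  [S.lim > 29]
5. n2.depth = true  [C.depth == true]
6. n2.off = 27  [len(C.lim) + 24]
7. n3.fin = 5  [terminal]
8. n2.live = 19  [A.off - 8]
9. n2.lim = -3  [A.off - 30]
10. n1.ok = 30  [A.lim * -2 + 24]
11. n1.val = true  [A.live > 18]
12. n4.ok = "un"  ["un"]
13. n5.lim = "uun"  ["u" ++ B.ok]
14. n5.depth = true  [true]
15. n6.hot = false  [terminal]
16. n5.ok = 11  [11]
17. n5.val = false  [a.hot == true]
18. n7.acc = "un"  ["un"]
19. n7.lim = -9  [C.ok - 20]
20. n8.fin = 22  [terminal]
21. n9.key = "rq"  [terminal]
22. n10.key = "mn"  [terminal]
23. n7.cnt = "zu"  ["zu"]
24. n11.pre = false  [C.ok > 11]
25. n12.key = "qz"  [terminal]
26. n13.val = 25  [terminal]
27. n11.env = "nu"  ["nu"]
28. n11.tag = 27  [h.val * -2 + 77]
29. n4.lab = 14  [E.tag - 13]
30. n4.idx = 29  [(if C.val then C.ok else E.tag) + 2]
31. n14.hot = true  [terminal]
32. n0.cnt = "xn"  [if C.val then S.acc else "q"]

30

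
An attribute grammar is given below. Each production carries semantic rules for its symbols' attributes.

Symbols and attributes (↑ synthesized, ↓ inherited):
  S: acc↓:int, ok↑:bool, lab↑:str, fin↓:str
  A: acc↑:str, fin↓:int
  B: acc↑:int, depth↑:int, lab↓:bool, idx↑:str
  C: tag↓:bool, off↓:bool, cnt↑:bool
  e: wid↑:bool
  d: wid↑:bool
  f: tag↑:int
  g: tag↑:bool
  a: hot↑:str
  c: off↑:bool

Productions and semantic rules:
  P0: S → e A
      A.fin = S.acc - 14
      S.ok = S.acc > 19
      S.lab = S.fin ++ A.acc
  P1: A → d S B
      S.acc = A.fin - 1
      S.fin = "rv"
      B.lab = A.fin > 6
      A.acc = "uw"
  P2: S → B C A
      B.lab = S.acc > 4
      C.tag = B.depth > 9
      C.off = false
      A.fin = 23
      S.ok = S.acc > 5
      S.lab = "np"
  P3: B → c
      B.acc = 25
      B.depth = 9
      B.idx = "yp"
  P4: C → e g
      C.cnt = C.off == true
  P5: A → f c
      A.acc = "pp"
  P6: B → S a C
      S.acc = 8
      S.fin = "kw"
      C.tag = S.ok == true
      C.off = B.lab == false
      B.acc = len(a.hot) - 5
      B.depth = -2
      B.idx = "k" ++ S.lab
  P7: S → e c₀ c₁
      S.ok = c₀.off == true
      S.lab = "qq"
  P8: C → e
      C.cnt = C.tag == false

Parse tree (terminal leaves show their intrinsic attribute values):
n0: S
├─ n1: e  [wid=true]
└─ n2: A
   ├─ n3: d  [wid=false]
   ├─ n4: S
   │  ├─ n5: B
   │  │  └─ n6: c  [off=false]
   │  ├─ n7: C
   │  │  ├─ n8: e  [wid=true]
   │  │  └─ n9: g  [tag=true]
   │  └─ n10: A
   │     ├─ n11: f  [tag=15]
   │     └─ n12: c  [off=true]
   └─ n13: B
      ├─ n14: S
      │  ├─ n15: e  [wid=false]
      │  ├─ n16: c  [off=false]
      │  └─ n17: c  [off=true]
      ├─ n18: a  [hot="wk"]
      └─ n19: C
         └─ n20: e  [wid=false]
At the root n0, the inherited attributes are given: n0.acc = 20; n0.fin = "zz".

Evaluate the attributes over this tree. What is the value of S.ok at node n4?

1. n0.acc = 20  [given at root]
2. n0.fin = "zz"  [given at root]
3. n1.wid = true  [terminal]
4. n2.fin = 6  [S.acc - 14]
5. n3.wid = false  [terminal]
6. n4.acc = 5  [A.fin - 1]
7. n4.fin = "rv"  ["rv"]
8. n5.lab = true  [S.acc > 4]
9. n6.off = false  [terminal]
10. n5.acc = 25  [25]
11. n5.depth = 9  [9]
12. n5.idx = "yp"  ["yp"]
13. n7.tag = false  [B.depth > 9]
14. n7.off = false  [false]
15. n8.wid = true  [terminal]
16. n9.tag = true  [terminal]
17. n7.cnt = false  [C.off == true]
18. n10.fin = 23  [23]
19. n11.tag = 15  [terminal]
20. n12.off = true  [terminal]
21. n10.acc = "pp"  ["pp"]
22. n4.ok = false  [S.acc > 5]
23. n4.lab = "np"  ["np"]
24. n13.lab = false  [A.fin > 6]
25. n14.acc = 8  [8]
26. n14.fin = "kw"  ["kw"]
27. n15.wid = false  [terminal]
28. n16.off = false  [terminal]
29. n17.off = true  [terminal]
30. n14.ok = false  [c₀.off == true]
31. n14.lab = "qq"  ["qq"]
32. n18.hot = "wk"  [terminal]
33. n19.tag = false  [S.ok == true]
34. n19.off = true  [B.lab == false]
35. n20.wid = false  [terminal]
36. n19.cnt = true  [C.tag == false]
37. n13.acc = -3  [len(a.hot) - 5]
38. n13.depth = -2  [-2]
39. n13.idx = "kqq"  ["k" ++ S.lab]
40. n2.acc = "uw"  ["uw"]
41. n0.ok = true  [S.acc > 19]
42. n0.lab = "zzuw"  [S.fin ++ A.acc]

false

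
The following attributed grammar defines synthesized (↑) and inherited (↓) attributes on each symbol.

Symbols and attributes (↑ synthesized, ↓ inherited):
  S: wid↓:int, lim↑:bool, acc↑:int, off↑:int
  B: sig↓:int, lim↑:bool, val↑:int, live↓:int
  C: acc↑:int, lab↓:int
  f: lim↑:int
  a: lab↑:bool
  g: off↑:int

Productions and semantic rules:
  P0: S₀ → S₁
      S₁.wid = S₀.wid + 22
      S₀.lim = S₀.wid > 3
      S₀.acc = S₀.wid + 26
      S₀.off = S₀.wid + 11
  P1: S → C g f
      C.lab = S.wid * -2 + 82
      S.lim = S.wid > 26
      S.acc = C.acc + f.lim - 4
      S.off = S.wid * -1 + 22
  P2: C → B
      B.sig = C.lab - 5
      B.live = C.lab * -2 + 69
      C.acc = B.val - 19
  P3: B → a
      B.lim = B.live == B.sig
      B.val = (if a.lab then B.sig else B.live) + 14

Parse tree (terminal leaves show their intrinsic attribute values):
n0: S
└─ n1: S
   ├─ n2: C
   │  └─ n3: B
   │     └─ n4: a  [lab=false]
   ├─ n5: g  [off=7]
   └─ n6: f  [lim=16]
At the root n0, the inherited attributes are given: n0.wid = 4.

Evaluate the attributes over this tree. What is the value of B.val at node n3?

23

1. n0.wid = 4  [given at root]
2. n1.wid = 26  [S₀.wid + 22]
3. n2.lab = 30  [S.wid * -2 + 82]
4. n3.sig = 25  [C.lab - 5]
5. n3.live = 9  [C.lab * -2 + 69]
6. n4.lab = false  [terminal]
7. n3.lim = false  [B.live == B.sig]
8. n3.val = 23  [(if a.lab then B.sig else B.live) + 14]
9. n2.acc = 4  [B.val - 19]
10. n5.off = 7  [terminal]
11. n6.lim = 16  [terminal]
12. n1.lim = false  [S.wid > 26]
13. n1.acc = 16  [C.acc + f.lim - 4]
14. n1.off = -4  [S.wid * -1 + 22]
15. n0.lim = true  [S₀.wid > 3]
16. n0.acc = 30  [S₀.wid + 26]
17. n0.off = 15  [S₀.wid + 11]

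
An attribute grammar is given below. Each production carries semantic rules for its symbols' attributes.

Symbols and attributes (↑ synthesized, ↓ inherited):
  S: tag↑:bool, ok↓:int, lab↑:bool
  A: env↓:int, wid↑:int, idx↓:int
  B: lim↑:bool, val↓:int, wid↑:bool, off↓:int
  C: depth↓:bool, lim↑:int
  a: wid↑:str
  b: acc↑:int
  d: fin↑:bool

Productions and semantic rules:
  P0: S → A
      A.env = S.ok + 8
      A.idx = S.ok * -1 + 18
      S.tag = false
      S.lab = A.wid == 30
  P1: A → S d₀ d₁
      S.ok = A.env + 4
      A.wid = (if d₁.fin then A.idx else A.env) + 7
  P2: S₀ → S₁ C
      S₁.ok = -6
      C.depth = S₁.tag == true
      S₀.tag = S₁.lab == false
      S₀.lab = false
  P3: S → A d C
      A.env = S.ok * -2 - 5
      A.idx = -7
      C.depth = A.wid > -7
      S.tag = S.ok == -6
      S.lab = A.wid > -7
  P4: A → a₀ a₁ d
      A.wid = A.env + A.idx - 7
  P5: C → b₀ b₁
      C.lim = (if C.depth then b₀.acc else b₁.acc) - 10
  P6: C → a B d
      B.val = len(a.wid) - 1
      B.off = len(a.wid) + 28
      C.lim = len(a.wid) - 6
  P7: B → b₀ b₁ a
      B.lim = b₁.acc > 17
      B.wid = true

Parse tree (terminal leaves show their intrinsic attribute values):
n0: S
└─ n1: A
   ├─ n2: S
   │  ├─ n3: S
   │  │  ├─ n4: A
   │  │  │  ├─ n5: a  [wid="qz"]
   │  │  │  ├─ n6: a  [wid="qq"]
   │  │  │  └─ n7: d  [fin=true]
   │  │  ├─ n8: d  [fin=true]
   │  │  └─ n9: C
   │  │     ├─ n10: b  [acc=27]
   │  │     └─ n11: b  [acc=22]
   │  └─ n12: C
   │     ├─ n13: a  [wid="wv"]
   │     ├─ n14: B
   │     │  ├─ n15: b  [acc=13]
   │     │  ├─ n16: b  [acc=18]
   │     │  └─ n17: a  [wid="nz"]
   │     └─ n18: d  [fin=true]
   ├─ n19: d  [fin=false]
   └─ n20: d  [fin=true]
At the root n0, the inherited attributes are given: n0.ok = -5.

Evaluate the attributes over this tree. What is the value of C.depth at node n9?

1. n0.ok = -5  [given at root]
2. n1.env = 3  [S.ok + 8]
3. n1.idx = 23  [S.ok * -1 + 18]
4. n2.ok = 7  [A.env + 4]
5. n3.ok = -6  [-6]
6. n4.env = 7  [S.ok * -2 - 5]
7. n4.idx = -7  [-7]
8. n5.wid = "qz"  [terminal]
9. n6.wid = "qq"  [terminal]
10. n7.fin = true  [terminal]
11. n4.wid = -7  [A.env + A.idx - 7]
12. n8.fin = true  [terminal]
13. n9.depth = false  [A.wid > -7]
14. n10.acc = 27  [terminal]
15. n11.acc = 22  [terminal]
16. n9.lim = 12  [(if C.depth then b₀.acc else b₁.acc) - 10]
17. n3.tag = true  [S.ok == -6]
18. n3.lab = false  [A.wid > -7]
19. n12.depth = true  [S₁.tag == true]
20. n13.wid = "wv"  [terminal]
21. n14.val = 1  [len(a.wid) - 1]
22. n14.off = 30  [len(a.wid) + 28]
23. n15.acc = 13  [terminal]
24. n16.acc = 18  [terminal]
25. n17.wid = "nz"  [terminal]
26. n14.lim = true  [b₁.acc > 17]
27. n14.wid = true  [true]
28. n18.fin = true  [terminal]
29. n12.lim = -4  [len(a.wid) - 6]
30. n2.tag = true  [S₁.lab == false]
31. n2.lab = false  [false]
32. n19.fin = false  [terminal]
33. n20.fin = true  [terminal]
34. n1.wid = 30  [(if d₁.fin then A.idx else A.env) + 7]
35. n0.tag = false  [false]
36. n0.lab = true  [A.wid == 30]

false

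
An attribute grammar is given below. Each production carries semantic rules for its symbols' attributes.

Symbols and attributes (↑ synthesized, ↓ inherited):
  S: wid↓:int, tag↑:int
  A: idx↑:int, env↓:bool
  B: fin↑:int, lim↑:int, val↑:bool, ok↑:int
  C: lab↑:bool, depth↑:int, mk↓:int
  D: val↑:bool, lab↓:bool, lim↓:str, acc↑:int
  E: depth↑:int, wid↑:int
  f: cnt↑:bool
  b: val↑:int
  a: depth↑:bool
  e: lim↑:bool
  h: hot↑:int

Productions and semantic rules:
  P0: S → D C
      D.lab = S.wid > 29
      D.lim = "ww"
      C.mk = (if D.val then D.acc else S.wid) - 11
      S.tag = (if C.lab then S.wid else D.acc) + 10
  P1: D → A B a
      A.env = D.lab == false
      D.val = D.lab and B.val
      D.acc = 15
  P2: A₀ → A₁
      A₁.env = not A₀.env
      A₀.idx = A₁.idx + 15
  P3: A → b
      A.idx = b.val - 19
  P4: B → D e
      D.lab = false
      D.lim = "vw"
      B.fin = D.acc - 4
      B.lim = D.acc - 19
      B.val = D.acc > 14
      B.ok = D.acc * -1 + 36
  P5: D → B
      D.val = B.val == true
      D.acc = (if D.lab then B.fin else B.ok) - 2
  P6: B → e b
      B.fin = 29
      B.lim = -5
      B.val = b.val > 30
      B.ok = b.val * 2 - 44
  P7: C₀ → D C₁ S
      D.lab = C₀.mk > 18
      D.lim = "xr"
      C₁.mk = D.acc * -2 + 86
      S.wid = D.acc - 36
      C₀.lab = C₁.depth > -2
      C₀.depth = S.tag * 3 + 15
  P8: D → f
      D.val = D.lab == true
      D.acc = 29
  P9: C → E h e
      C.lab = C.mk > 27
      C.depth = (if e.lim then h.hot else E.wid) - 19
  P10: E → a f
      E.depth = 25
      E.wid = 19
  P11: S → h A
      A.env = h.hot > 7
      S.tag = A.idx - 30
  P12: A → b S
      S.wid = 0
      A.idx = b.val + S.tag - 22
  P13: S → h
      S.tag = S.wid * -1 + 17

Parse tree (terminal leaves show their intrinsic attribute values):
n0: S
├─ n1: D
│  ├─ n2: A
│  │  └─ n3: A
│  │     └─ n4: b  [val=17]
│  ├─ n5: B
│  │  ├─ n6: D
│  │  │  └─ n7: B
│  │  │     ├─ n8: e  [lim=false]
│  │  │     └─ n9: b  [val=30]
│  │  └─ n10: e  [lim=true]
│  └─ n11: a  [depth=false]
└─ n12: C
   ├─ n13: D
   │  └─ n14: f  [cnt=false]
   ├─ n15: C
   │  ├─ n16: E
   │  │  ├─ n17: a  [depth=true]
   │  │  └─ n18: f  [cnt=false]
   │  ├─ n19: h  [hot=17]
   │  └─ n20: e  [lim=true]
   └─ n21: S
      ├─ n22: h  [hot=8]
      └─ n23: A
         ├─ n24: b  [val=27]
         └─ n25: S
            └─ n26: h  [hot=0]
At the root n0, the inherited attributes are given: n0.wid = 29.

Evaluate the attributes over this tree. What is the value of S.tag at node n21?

1. n0.wid = 29  [given at root]
2. n1.lab = false  [S.wid > 29]
3. n1.lim = "ww"  ["ww"]
4. n2.env = true  [D.lab == false]
5. n3.env = false  [not A₀.env]
6. n4.val = 17  [terminal]
7. n3.idx = -2  [b.val - 19]
8. n2.idx = 13  [A₁.idx + 15]
9. n6.lab = false  [false]
10. n6.lim = "vw"  ["vw"]
11. n8.lim = false  [terminal]
12. n9.val = 30  [terminal]
13. n7.fin = 29  [29]
14. n7.lim = -5  [-5]
15. n7.val = false  [b.val > 30]
16. n7.ok = 16  [b.val * 2 - 44]
17. n6.val = false  [B.val == true]
18. n6.acc = 14  [(if D.lab then B.fin else B.ok) - 2]
19. n10.lim = true  [terminal]
20. n5.fin = 10  [D.acc - 4]
21. n5.lim = -5  [D.acc - 19]
22. n5.val = false  [D.acc > 14]
23. n5.ok = 22  [D.acc * -1 + 36]
24. n11.depth = false  [terminal]
25. n1.val = false  [D.lab and B.val]
26. n1.acc = 15  [15]
27. n12.mk = 18  [(if D.val then D.acc else S.wid) - 11]
28. n13.lab = false  [C₀.mk > 18]
29. n13.lim = "xr"  ["xr"]
30. n14.cnt = false  [terminal]
31. n13.val = false  [D.lab == true]
32. n13.acc = 29  [29]
33. n15.mk = 28  [D.acc * -2 + 86]
34. n17.depth = true  [terminal]
35. n18.cnt = false  [terminal]
36. n16.depth = 25  [25]
37. n16.wid = 19  [19]
38. n19.hot = 17  [terminal]
39. n20.lim = true  [terminal]
40. n15.lab = true  [C.mk > 27]
41. n15.depth = -2  [(if e.lim then h.hot else E.wid) - 19]
42. n21.wid = -7  [D.acc - 36]
43. n22.hot = 8  [terminal]
44. n23.env = true  [h.hot > 7]
45. n24.val = 27  [terminal]
46. n25.wid = 0  [0]
47. n26.hot = 0  [terminal]
48. n25.tag = 17  [S.wid * -1 + 17]
49. n23.idx = 22  [b.val + S.tag - 22]
50. n21.tag = -8  [A.idx - 30]
51. n12.lab = false  [C₁.depth > -2]
52. n12.depth = -9  [S.tag * 3 + 15]
53. n0.tag = 25  [(if C.lab then S.wid else D.acc) + 10]

-8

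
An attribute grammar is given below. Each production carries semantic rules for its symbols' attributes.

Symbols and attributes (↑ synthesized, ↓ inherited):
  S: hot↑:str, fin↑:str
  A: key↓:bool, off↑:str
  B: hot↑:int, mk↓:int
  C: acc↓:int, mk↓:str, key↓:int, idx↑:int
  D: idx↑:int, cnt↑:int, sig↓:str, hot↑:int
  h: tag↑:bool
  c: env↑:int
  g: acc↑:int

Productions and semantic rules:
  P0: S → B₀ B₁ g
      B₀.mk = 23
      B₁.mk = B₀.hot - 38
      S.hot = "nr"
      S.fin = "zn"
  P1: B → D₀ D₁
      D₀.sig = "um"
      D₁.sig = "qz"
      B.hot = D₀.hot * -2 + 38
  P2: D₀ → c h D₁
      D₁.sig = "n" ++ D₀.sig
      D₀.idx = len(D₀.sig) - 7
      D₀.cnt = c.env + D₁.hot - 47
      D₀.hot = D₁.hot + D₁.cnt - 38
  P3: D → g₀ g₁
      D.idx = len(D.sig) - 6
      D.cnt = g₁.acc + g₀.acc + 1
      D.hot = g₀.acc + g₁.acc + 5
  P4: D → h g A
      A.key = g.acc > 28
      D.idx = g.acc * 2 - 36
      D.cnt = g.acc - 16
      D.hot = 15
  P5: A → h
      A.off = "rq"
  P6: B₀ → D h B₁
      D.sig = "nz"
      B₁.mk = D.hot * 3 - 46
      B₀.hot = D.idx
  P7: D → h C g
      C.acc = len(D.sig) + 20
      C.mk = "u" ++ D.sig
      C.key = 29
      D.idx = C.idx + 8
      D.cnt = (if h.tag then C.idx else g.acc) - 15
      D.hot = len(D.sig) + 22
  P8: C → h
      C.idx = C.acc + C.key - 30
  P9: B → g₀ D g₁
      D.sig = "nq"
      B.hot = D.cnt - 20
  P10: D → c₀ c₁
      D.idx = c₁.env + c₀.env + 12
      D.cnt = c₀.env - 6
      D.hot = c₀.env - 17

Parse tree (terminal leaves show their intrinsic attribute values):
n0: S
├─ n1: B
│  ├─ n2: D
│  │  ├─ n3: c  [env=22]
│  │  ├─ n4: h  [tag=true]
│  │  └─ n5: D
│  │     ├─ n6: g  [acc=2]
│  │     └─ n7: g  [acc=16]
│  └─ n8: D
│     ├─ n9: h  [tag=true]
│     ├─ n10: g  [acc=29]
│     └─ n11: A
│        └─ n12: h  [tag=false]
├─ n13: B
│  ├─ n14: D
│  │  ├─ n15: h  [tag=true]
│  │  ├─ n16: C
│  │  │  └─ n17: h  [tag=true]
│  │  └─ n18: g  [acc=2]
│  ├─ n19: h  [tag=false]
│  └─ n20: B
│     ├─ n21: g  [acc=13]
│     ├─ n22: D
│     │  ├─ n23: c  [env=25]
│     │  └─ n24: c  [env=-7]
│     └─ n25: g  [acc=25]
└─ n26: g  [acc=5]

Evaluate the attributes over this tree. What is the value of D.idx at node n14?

1. n1.mk = 23  [23]
2. n2.sig = "um"  ["um"]
3. n3.env = 22  [terminal]
4. n4.tag = true  [terminal]
5. n5.sig = "num"  ["n" ++ D₀.sig]
6. n6.acc = 2  [terminal]
7. n7.acc = 16  [terminal]
8. n5.idx = -3  [len(D.sig) - 6]
9. n5.cnt = 19  [g₁.acc + g₀.acc + 1]
10. n5.hot = 23  [g₀.acc + g₁.acc + 5]
11. n2.idx = -5  [len(D₀.sig) - 7]
12. n2.cnt = -2  [c.env + D₁.hot - 47]
13. n2.hot = 4  [D₁.hot + D₁.cnt - 38]
14. n8.sig = "qz"  ["qz"]
15. n9.tag = true  [terminal]
16. n10.acc = 29  [terminal]
17. n11.key = true  [g.acc > 28]
18. n12.tag = false  [terminal]
19. n11.off = "rq"  ["rq"]
20. n8.idx = 22  [g.acc * 2 - 36]
21. n8.cnt = 13  [g.acc - 16]
22. n8.hot = 15  [15]
23. n1.hot = 30  [D₀.hot * -2 + 38]
24. n13.mk = -8  [B₀.hot - 38]
25. n14.sig = "nz"  ["nz"]
26. n15.tag = true  [terminal]
27. n16.acc = 22  [len(D.sig) + 20]
28. n16.mk = "unz"  ["u" ++ D.sig]
29. n16.key = 29  [29]
30. n17.tag = true  [terminal]
31. n16.idx = 21  [C.acc + C.key - 30]
32. n18.acc = 2  [terminal]
33. n14.idx = 29  [C.idx + 8]
34. n14.cnt = 6  [(if h.tag then C.idx else g.acc) - 15]
35. n14.hot = 24  [len(D.sig) + 22]
36. n19.tag = false  [terminal]
37. n20.mk = 26  [D.hot * 3 - 46]
38. n21.acc = 13  [terminal]
39. n22.sig = "nq"  ["nq"]
40. n23.env = 25  [terminal]
41. n24.env = -7  [terminal]
42. n22.idx = 30  [c₁.env + c₀.env + 12]
43. n22.cnt = 19  [c₀.env - 6]
44. n22.hot = 8  [c₀.env - 17]
45. n25.acc = 25  [terminal]
46. n20.hot = -1  [D.cnt - 20]
47. n13.hot = 29  [D.idx]
48. n26.acc = 5  [terminal]
49. n0.hot = "nr"  ["nr"]
50. n0.fin = "zn"  ["zn"]

29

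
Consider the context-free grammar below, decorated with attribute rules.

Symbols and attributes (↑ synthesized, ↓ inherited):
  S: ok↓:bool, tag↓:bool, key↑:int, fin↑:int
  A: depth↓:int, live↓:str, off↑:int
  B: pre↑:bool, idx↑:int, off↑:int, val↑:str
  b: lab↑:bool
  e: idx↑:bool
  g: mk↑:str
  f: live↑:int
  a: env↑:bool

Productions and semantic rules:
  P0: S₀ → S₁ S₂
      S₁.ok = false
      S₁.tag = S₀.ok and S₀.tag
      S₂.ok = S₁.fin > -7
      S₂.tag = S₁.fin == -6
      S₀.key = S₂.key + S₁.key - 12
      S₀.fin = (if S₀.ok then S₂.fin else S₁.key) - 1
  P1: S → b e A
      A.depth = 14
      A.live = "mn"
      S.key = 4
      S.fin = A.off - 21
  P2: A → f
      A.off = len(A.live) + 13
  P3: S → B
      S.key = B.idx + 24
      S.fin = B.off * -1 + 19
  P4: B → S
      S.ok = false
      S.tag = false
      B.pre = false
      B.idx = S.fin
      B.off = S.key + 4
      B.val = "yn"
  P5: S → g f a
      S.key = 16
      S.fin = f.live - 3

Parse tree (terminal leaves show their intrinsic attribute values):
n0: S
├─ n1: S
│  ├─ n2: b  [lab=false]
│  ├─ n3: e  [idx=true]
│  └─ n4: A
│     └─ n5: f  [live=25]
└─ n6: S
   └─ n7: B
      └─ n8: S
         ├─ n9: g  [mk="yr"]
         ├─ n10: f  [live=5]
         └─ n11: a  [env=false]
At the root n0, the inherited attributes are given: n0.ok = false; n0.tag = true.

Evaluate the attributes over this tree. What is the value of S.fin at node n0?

3

1. n0.ok = false  [given at root]
2. n0.tag = true  [given at root]
3. n1.ok = false  [false]
4. n1.tag = false  [S₀.ok and S₀.tag]
5. n2.lab = false  [terminal]
6. n3.idx = true  [terminal]
7. n4.depth = 14  [14]
8. n4.live = "mn"  ["mn"]
9. n5.live = 25  [terminal]
10. n4.off = 15  [len(A.live) + 13]
11. n1.key = 4  [4]
12. n1.fin = -6  [A.off - 21]
13. n6.ok = true  [S₁.fin > -7]
14. n6.tag = true  [S₁.fin == -6]
15. n8.ok = false  [false]
16. n8.tag = false  [false]
17. n9.mk = "yr"  [terminal]
18. n10.live = 5  [terminal]
19. n11.env = false  [terminal]
20. n8.key = 16  [16]
21. n8.fin = 2  [f.live - 3]
22. n7.pre = false  [false]
23. n7.idx = 2  [S.fin]
24. n7.off = 20  [S.key + 4]
25. n7.val = "yn"  ["yn"]
26. n6.key = 26  [B.idx + 24]
27. n6.fin = -1  [B.off * -1 + 19]
28. n0.key = 18  [S₂.key + S₁.key - 12]
29. n0.fin = 3  [(if S₀.ok then S₂.fin else S₁.key) - 1]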